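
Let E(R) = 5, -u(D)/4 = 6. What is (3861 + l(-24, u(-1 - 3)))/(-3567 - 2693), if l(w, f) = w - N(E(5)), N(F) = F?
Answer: -958/1565 ≈ -0.61214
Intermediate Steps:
u(D) = -24 (u(D) = -4*6 = -24)
l(w, f) = -5 + w (l(w, f) = w - 1*5 = w - 5 = -5 + w)
(3861 + l(-24, u(-1 - 3)))/(-3567 - 2693) = (3861 + (-5 - 24))/(-3567 - 2693) = (3861 - 29)/(-6260) = 3832*(-1/6260) = -958/1565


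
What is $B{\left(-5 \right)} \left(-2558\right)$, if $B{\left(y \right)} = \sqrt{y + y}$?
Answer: $- 2558 i \sqrt{10} \approx - 8089.1 i$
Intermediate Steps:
$B{\left(y \right)} = \sqrt{2} \sqrt{y}$ ($B{\left(y \right)} = \sqrt{2 y} = \sqrt{2} \sqrt{y}$)
$B{\left(-5 \right)} \left(-2558\right) = \sqrt{2} \sqrt{-5} \left(-2558\right) = \sqrt{2} i \sqrt{5} \left(-2558\right) = i \sqrt{10} \left(-2558\right) = - 2558 i \sqrt{10}$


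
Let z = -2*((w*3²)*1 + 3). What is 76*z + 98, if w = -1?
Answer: 1010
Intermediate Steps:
z = 12 (z = -2*(-1*3²*1 + 3) = -2*(-1*9*1 + 3) = -2*(-9*1 + 3) = -2*(-9 + 3) = -2*(-6) = 12)
76*z + 98 = 76*12 + 98 = 912 + 98 = 1010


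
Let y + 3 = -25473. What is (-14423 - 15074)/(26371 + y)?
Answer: -29497/895 ≈ -32.958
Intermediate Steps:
y = -25476 (y = -3 - 25473 = -25476)
(-14423 - 15074)/(26371 + y) = (-14423 - 15074)/(26371 - 25476) = -29497/895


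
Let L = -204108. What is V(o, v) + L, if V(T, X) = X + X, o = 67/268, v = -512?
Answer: -205132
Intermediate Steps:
o = ¼ (o = 67*(1/268) = ¼ ≈ 0.25000)
V(T, X) = 2*X
V(o, v) + L = 2*(-512) - 204108 = -1024 - 204108 = -205132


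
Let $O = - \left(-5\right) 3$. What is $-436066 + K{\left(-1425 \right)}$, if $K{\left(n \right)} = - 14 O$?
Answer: $-436276$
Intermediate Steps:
$O = 15$ ($O = \left(-1\right) \left(-15\right) = 15$)
$K{\left(n \right)} = -210$ ($K{\left(n \right)} = \left(-14\right) 15 = -210$)
$-436066 + K{\left(-1425 \right)} = -436066 - 210 = -436276$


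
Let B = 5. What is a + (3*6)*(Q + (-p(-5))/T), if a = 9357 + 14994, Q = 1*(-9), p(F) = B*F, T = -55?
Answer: 265989/11 ≈ 24181.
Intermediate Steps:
p(F) = 5*F
Q = -9
a = 24351
a + (3*6)*(Q + (-p(-5))/T) = 24351 + (3*6)*(-9 - 5*(-5)/(-55)) = 24351 + 18*(-9 - 1*(-25)*(-1/55)) = 24351 + 18*(-9 + 25*(-1/55)) = 24351 + 18*(-9 - 5/11) = 24351 + 18*(-104/11) = 24351 - 1872/11 = 265989/11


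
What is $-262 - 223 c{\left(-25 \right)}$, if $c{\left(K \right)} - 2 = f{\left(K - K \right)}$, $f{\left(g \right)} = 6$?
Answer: $-2046$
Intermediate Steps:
$c{\left(K \right)} = 8$ ($c{\left(K \right)} = 2 + 6 = 8$)
$-262 - 223 c{\left(-25 \right)} = -262 - 1784 = -2046$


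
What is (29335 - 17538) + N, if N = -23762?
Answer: -11965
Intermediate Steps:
(29335 - 17538) + N = (29335 - 17538) - 23762 = 11797 - 23762 = -11965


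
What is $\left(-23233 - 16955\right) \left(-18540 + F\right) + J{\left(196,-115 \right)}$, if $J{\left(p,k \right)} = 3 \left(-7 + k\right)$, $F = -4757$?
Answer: $936259470$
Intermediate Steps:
$J{\left(p,k \right)} = -21 + 3 k$
$\left(-23233 - 16955\right) \left(-18540 + F\right) + J{\left(196,-115 \right)} = \left(-23233 - 16955\right) \left(-18540 - 4757\right) + \left(-21 + 3 \left(-115\right)\right) = \left(-40188\right) \left(-23297\right) - 366 = 936259836 - 366 = 936259470$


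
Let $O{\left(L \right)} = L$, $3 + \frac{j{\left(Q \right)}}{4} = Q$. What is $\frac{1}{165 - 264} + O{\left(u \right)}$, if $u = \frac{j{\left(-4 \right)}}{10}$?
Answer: $- \frac{1391}{495} \approx -2.8101$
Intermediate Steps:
$j{\left(Q \right)} = -12 + 4 Q$
$u = - \frac{14}{5}$ ($u = \frac{-12 + 4 \left(-4\right)}{10} = \left(-12 - 16\right) \frac{1}{10} = \left(-28\right) \frac{1}{10} = - \frac{14}{5} \approx -2.8$)
$\frac{1}{165 - 264} + O{\left(u \right)} = \frac{1}{165 - 264} - \frac{14}{5} = \frac{1}{-99} - \frac{14}{5} = - \frac{1}{99} - \frac{14}{5} = - \frac{1391}{495}$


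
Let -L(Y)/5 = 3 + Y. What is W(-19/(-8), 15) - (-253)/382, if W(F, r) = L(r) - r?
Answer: -39857/382 ≈ -104.34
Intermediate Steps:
L(Y) = -15 - 5*Y (L(Y) = -5*(3 + Y) = -15 - 5*Y)
W(F, r) = -15 - 6*r (W(F, r) = (-15 - 5*r) - r = -15 - 6*r)
W(-19/(-8), 15) - (-253)/382 = (-15 - 6*15) - (-253)/382 = (-15 - 90) - (-253)/382 = -105 - 1*(-253/382) = -105 + 253/382 = -39857/382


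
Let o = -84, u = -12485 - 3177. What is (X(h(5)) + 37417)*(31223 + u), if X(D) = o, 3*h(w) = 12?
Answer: 580938813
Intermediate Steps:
u = -15662
h(w) = 4 (h(w) = (⅓)*12 = 4)
X(D) = -84
(X(h(5)) + 37417)*(31223 + u) = (-84 + 37417)*(31223 - 15662) = 37333*15561 = 580938813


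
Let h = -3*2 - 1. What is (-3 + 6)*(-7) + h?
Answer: -28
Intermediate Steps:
h = -7 (h = -1*6 - 1 = -6 - 1 = -7)
(-3 + 6)*(-7) + h = (-3 + 6)*(-7) - 7 = 3*(-7) - 7 = -21 - 7 = -28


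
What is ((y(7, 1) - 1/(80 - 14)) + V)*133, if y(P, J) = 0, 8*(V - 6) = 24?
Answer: 78869/66 ≈ 1195.0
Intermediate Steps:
V = 9 (V = 6 + (⅛)*24 = 6 + 3 = 9)
((y(7, 1) - 1/(80 - 14)) + V)*133 = ((0 - 1/(80 - 14)) + 9)*133 = ((0 - 1/66) + 9)*133 = (-1/66 + 9)*133 = (593/66)*133 = 78869/66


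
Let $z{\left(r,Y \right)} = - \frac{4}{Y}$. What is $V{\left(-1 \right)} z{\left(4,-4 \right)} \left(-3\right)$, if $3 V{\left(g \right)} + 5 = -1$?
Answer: $6$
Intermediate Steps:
$V{\left(g \right)} = -2$ ($V{\left(g \right)} = - \frac{5}{3} + \frac{1}{3} \left(-1\right) = - \frac{5}{3} - \frac{1}{3} = -2$)
$V{\left(-1 \right)} z{\left(4,-4 \right)} \left(-3\right) = - 2 \left(- \frac{4}{-4}\right) \left(-3\right) = - 2 \left(\left(-4\right) \left(- \frac{1}{4}\right)\right) \left(-3\right) = \left(-2\right) 1 \left(-3\right) = \left(-2\right) \left(-3\right) = 6$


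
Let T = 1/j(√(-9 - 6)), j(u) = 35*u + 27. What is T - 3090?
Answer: (-108150*√15 + 83429*I)/(-27*I + 35*√15) ≈ -3090.0 - 0.0070953*I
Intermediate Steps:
j(u) = 27 + 35*u
T = 1/(27 + 35*I*√15) (T = 1/(27 + 35*√(-9 - 6)) = 1/(27 + 35*√(-15)) = 1/(27 + 35*(I*√15)) = 1/(27 + 35*I*√15) ≈ 0.0014133 - 0.0070956*I)
T - 3090 = (9/6368 - 35*I*√15/19104) - 3090 = -19677111/6368 - 35*I*√15/19104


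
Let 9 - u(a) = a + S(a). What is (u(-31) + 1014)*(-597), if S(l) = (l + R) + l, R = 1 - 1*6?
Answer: -669237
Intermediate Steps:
R = -5 (R = 1 - 6 = -5)
S(l) = -5 + 2*l (S(l) = (l - 5) + l = (-5 + l) + l = -5 + 2*l)
u(a) = 14 - 3*a (u(a) = 9 - (a + (-5 + 2*a)) = 9 - (-5 + 3*a) = 9 + (5 - 3*a) = 14 - 3*a)
(u(-31) + 1014)*(-597) = ((14 - 3*(-31)) + 1014)*(-597) = ((14 + 93) + 1014)*(-597) = (107 + 1014)*(-597) = 1121*(-597) = -669237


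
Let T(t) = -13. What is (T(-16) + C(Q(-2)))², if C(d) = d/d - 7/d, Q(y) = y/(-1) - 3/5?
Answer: 289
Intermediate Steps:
Q(y) = -⅗ - y (Q(y) = y*(-1) - 3*⅕ = -y - ⅗ = -⅗ - y)
C(d) = 1 - 7/d
(T(-16) + C(Q(-2)))² = (-13 + (-7 + (-⅗ - 1*(-2)))/(-⅗ - 1*(-2)))² = (-13 + (-7 + (-⅗ + 2))/(-⅗ + 2))² = (-13 + (-7 + 7/5)/(7/5))² = (-13 + (5/7)*(-28/5))² = (-13 - 4)² = (-17)² = 289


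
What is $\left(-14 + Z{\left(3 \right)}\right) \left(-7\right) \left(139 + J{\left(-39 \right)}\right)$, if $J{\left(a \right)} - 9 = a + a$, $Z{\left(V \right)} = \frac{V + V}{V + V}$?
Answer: $6370$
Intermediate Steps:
$Z{\left(V \right)} = 1$ ($Z{\left(V \right)} = \frac{2 V}{2 V} = 2 V \frac{1}{2 V} = 1$)
$J{\left(a \right)} = 9 + 2 a$ ($J{\left(a \right)} = 9 + \left(a + a\right) = 9 + 2 a$)
$\left(-14 + Z{\left(3 \right)}\right) \left(-7\right) \left(139 + J{\left(-39 \right)}\right) = \left(-14 + 1\right) \left(-7\right) \left(139 + \left(9 + 2 \left(-39\right)\right)\right) = \left(-13\right) \left(-7\right) \left(139 + \left(9 - 78\right)\right) = 91 \left(139 - 69\right) = 91 \cdot 70 = 6370$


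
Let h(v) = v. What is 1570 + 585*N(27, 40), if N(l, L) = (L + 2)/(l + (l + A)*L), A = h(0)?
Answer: 65280/41 ≈ 1592.2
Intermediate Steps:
A = 0
N(l, L) = (2 + L)/(l + L*l) (N(l, L) = (L + 2)/(l + (l + 0)*L) = (2 + L)/(l + l*L) = (2 + L)/(l + L*l))
1570 + 585*N(27, 40) = 1570 + 585*((2 + 40)/(27*(1 + 40))) = 1570 + 585*((1/27)*42/41) = 1570 + 585*((1/27)*(1/41)*42) = 1570 + 585*(14/369) = 1570 + 910/41 = 65280/41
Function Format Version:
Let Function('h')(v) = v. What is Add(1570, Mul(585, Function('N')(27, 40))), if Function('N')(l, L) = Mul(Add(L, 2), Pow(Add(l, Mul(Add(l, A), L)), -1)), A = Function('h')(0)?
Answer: Rational(65280, 41) ≈ 1592.2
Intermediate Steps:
A = 0
Function('N')(l, L) = Mul(Pow(Add(l, Mul(L, l)), -1), Add(2, L)) (Function('N')(l, L) = Mul(Add(L, 2), Pow(Add(l, Mul(Add(l, 0), L)), -1)) = Mul(Add(2, L), Pow(Add(l, Mul(l, L)), -1)) = Mul(Add(2, L), Pow(Add(l, Mul(L, l)), -1)) = Mul(Pow(Add(l, Mul(L, l)), -1), Add(2, L)))
Add(1570, Mul(585, Function('N')(27, 40))) = Add(1570, Mul(585, Mul(Pow(27, -1), Pow(Add(1, 40), -1), Add(2, 40)))) = Add(1570, Mul(585, Mul(Rational(1, 27), Pow(41, -1), 42))) = Add(1570, Mul(585, Mul(Rational(1, 27), Rational(1, 41), 42))) = Add(1570, Mul(585, Rational(14, 369))) = Add(1570, Rational(910, 41)) = Rational(65280, 41)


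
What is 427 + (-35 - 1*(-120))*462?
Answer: 39697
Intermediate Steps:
427 + (-35 - 1*(-120))*462 = 427 + (-35 + 120)*462 = 427 + 85*462 = 427 + 39270 = 39697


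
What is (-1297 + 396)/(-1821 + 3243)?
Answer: -901/1422 ≈ -0.63361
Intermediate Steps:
(-1297 + 396)/(-1821 + 3243) = -901/1422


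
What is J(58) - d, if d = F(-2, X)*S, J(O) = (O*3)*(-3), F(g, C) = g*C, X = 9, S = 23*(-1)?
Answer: -936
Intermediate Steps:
S = -23
F(g, C) = C*g
J(O) = -9*O (J(O) = (3*O)*(-3) = -9*O)
d = 414 (d = (9*(-2))*(-23) = -18*(-23) = 414)
J(58) - d = -9*58 - 1*414 = -522 - 414 = -936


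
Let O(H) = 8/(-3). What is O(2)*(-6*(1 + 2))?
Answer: 48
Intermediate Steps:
O(H) = -8/3 (O(H) = 8*(-⅓) = -8/3)
O(2)*(-6*(1 + 2)) = -(-16)*(1 + 2) = -(-16)*3 = -8/3*(-18) = 48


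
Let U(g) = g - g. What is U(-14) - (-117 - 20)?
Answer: 137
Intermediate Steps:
U(g) = 0
U(-14) - (-117 - 20) = 0 - (-117 - 20) = 0 - 1*(-137) = 0 + 137 = 137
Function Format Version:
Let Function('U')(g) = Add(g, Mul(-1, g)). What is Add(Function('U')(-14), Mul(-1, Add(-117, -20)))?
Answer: 137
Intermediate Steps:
Function('U')(g) = 0
Add(Function('U')(-14), Mul(-1, Add(-117, -20))) = Add(0, Mul(-1, Add(-117, -20))) = Add(0, Mul(-1, -137)) = Add(0, 137) = 137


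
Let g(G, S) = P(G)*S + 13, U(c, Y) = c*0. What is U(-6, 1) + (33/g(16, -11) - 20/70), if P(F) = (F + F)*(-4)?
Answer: -373/1421 ≈ -0.26249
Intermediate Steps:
P(F) = -8*F (P(F) = (2*F)*(-4) = -8*F)
U(c, Y) = 0
g(G, S) = 13 - 8*G*S (g(G, S) = (-8*G)*S + 13 = -8*G*S + 13 = 13 - 8*G*S)
U(-6, 1) + (33/g(16, -11) - 20/70) = 0 + (33/(13 - 8*16*(-11)) - 20/70) = 0 + (33/(13 + 1408) - 20*1/70) = 0 + (33/1421 - 2/7) = 0 - 373/1421 = -373/1421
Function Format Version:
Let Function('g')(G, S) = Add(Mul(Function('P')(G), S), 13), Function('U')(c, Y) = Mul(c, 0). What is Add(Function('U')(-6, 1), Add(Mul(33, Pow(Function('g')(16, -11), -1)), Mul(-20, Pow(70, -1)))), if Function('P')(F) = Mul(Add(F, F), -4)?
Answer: Rational(-373, 1421) ≈ -0.26249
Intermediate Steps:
Function('P')(F) = Mul(-8, F) (Function('P')(F) = Mul(Mul(2, F), -4) = Mul(-8, F))
Function('U')(c, Y) = 0
Function('g')(G, S) = Add(13, Mul(-8, G, S)) (Function('g')(G, S) = Add(Mul(Mul(-8, G), S), 13) = Add(Mul(-8, G, S), 13) = Add(13, Mul(-8, G, S)))
Add(Function('U')(-6, 1), Add(Mul(33, Pow(Function('g')(16, -11), -1)), Mul(-20, Pow(70, -1)))) = Add(0, Add(Mul(33, Pow(Add(13, Mul(-8, 16, -11)), -1)), Mul(-20, Pow(70, -1)))) = Add(0, Add(Mul(33, Pow(Add(13, 1408), -1)), Mul(-20, Rational(1, 70)))) = Add(0, Add(Mul(33, Pow(1421, -1)), Rational(-2, 7))) = Add(0, Add(Mul(33, Rational(1, 1421)), Rational(-2, 7))) = Add(0, Add(Rational(33, 1421), Rational(-2, 7))) = Add(0, Rational(-373, 1421)) = Rational(-373, 1421)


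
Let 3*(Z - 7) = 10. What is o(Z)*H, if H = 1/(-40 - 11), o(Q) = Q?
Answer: -31/153 ≈ -0.20261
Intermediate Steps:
Z = 31/3 (Z = 7 + (1/3)*10 = 7 + 10/3 = 31/3 ≈ 10.333)
H = -1/51 (H = 1/(-51) = -1/51 ≈ -0.019608)
o(Z)*H = (31/3)*(-1/51) = -31/153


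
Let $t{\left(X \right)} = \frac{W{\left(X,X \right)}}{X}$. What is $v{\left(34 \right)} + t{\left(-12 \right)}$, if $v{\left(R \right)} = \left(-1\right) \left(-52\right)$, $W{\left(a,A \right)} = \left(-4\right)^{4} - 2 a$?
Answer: $\frac{86}{3} \approx 28.667$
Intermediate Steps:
$W{\left(a,A \right)} = 256 - 2 a$
$v{\left(R \right)} = 52$
$t{\left(X \right)} = \frac{256 - 2 X}{X}$
$v{\left(34 \right)} + t{\left(-12 \right)} = 52 + \left(-2 + \frac{256}{-12}\right) = 52 + \left(-2 + 256 \left(- \frac{1}{12}\right)\right) = 52 - \frac{70}{3} = \frac{86}{3}$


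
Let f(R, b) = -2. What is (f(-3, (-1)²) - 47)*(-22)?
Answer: 1078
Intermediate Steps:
(f(-3, (-1)²) - 47)*(-22) = (-2 - 47)*(-22) = -49*(-22) = 1078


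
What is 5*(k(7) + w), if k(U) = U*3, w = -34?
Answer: -65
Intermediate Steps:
k(U) = 3*U
5*(k(7) + w) = 5*(3*7 - 34) = 5*(21 - 34) = 5*(-13) = -65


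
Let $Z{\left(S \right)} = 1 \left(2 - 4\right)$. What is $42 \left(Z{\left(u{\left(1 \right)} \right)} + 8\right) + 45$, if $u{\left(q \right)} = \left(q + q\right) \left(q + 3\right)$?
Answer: $297$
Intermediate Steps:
$u{\left(q \right)} = 2 q \left(3 + q\right)$
$Z{\left(S \right)} = -2$ ($Z{\left(S \right)} = 1 \left(-2\right) = -2$)
$42 \left(Z{\left(u{\left(1 \right)} \right)} + 8\right) + 45 = 42 \left(-2 + 8\right) + 45 = 42 \cdot 6 + 45 = 252 + 45 = 297$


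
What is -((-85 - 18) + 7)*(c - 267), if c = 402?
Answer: 12960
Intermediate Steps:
-((-85 - 18) + 7)*(c - 267) = -((-85 - 18) + 7)*(402 - 267) = -(-103 + 7)*135 = -(-96)*135 = -1*(-12960) = 12960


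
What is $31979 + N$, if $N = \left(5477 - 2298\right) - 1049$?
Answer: $34109$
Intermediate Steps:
$N = 2130$ ($N = \left(5477 - 2298\right) - 1049 = 3179 - 1049 = 2130$)
$31979 + N = 31979 + 2130 = 34109$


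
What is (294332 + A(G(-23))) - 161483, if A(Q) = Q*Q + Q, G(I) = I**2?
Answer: 413219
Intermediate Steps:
A(Q) = Q + Q**2 (A(Q) = Q**2 + Q = Q + Q**2)
(294332 + A(G(-23))) - 161483 = (294332 + (-23)**2*(1 + (-23)**2)) - 161483 = (294332 + 529*(1 + 529)) - 161483 = (294332 + 529*530) - 161483 = (294332 + 280370) - 161483 = 574702 - 161483 = 413219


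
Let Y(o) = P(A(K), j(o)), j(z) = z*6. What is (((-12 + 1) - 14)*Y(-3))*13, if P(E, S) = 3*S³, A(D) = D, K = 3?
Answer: 5686200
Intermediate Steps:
j(z) = 6*z
Y(o) = 648*o³ (Y(o) = 3*(6*o)³ = 3*(216*o³) = 648*o³)
(((-12 + 1) - 14)*Y(-3))*13 = (((-12 + 1) - 14)*(648*(-3)³))*13 = ((-11 - 14)*(648*(-27)))*13 = -25*(-17496)*13 = 437400*13 = 5686200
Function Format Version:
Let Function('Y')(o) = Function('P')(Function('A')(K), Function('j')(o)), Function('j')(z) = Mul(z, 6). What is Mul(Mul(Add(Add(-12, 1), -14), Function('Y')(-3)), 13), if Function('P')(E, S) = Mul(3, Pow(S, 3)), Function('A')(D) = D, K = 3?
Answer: 5686200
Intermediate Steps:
Function('j')(z) = Mul(6, z)
Function('Y')(o) = Mul(648, Pow(o, 3)) (Function('Y')(o) = Mul(3, Pow(Mul(6, o), 3)) = Mul(3, Mul(216, Pow(o, 3))) = Mul(648, Pow(o, 3)))
Mul(Mul(Add(Add(-12, 1), -14), Function('Y')(-3)), 13) = Mul(Mul(Add(Add(-12, 1), -14), Mul(648, Pow(-3, 3))), 13) = Mul(Mul(Add(-11, -14), Mul(648, -27)), 13) = Mul(Mul(-25, -17496), 13) = Mul(437400, 13) = 5686200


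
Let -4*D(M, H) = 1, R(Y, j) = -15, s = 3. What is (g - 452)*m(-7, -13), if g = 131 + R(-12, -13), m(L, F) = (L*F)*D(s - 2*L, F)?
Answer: 7644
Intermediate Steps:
D(M, H) = -¼ (D(M, H) = -¼*1 = -¼)
m(L, F) = -F*L/4 (m(L, F) = (L*F)*(-¼) = (F*L)*(-¼) = -F*L/4)
g = 116 (g = 131 - 15 = 116)
(g - 452)*m(-7, -13) = (116 - 452)*(-¼*(-13)*(-7)) = -336*(-91/4) = 7644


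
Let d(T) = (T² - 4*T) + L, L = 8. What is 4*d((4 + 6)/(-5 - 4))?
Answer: 4432/81 ≈ 54.716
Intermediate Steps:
d(T) = 8 + T² - 4*T (d(T) = (T² - 4*T) + 8 = 8 + T² - 4*T)
4*d((4 + 6)/(-5 - 4)) = 4*(8 + ((4 + 6)/(-5 - 4))² - 4*(4 + 6)/(-5 - 4)) = 4*(8 + (10/(-9))² - 40/(-9)) = 4*(8 + (10*(-⅑))² - 40*(-1)/9) = 4*(8 + (-10/9)² - 4*(-10/9)) = 4*(8 + 100/81 + 40/9) = 4*(1108/81) = 4432/81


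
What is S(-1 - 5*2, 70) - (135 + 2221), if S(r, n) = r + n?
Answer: -2297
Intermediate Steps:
S(r, n) = n + r
S(-1 - 5*2, 70) - (135 + 2221) = (70 + (-1 - 5*2)) - (135 + 2221) = (70 + (-1 - 10)) - 1*2356 = (70 - 11) - 2356 = 59 - 2356 = -2297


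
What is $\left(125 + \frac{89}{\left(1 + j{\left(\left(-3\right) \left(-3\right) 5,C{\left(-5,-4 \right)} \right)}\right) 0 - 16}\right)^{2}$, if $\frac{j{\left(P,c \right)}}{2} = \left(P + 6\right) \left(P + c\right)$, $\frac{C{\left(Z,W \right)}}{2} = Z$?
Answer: $\frac{3651921}{256} \approx 14265.0$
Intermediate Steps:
$C{\left(Z,W \right)} = 2 Z$
$j{\left(P,c \right)} = 2 \left(6 + P\right) \left(P + c\right)$ ($j{\left(P,c \right)} = 2 \left(P + 6\right) \left(P + c\right) = 2 \left(6 + P\right) \left(P + c\right)$)
$\left(125 + \frac{89}{\left(1 + j{\left(\left(-3\right) \left(-3\right) 5,C{\left(-5,-4 \right)} \right)}\right) 0 - 16}\right)^{2} = \left(125 + \frac{89}{\left(1 + \left(2 \left(\left(-3\right) \left(-3\right) 5\right)^{2} + 12 \left(-3\right) \left(-3\right) 5 + 12 \cdot 2 \left(-5\right) + 2 \left(-3\right) \left(-3\right) 5 \cdot 2 \left(-5\right)\right)\right) 0 - 16}\right)^{2} = \left(125 + \frac{89}{\left(1 + \left(2 \left(9 \cdot 5\right)^{2} + 12 \cdot 9 \cdot 5 + 12 \left(-10\right) + 2 \cdot 9 \cdot 5 \left(-10\right)\right)\right) 0 - 16}\right)^{2} = \left(125 + \frac{89}{\left(1 + \left(2 \cdot 45^{2} + 12 \cdot 45 - 120 + 2 \cdot 45 \left(-10\right)\right)\right) 0 - 16}\right)^{2} = \left(125 + \frac{89}{\left(1 + \left(2 \cdot 2025 + 540 - 120 - 900\right)\right) 0 - 16}\right)^{2} = \left(125 + \frac{89}{\left(1 + \left(4050 + 540 - 120 - 900\right)\right) 0 - 16}\right)^{2} = \left(125 + \frac{89}{\left(1 + 3570\right) 0 - 16}\right)^{2} = \left(125 + \frac{89}{3571 \cdot 0 - 16}\right)^{2} = \left(125 + \frac{89}{0 - 16}\right)^{2} = \left(125 + \frac{89}{-16}\right)^{2} = \left(125 + 89 \left(- \frac{1}{16}\right)\right)^{2} = \left(125 - \frac{89}{16}\right)^{2} = \left(\frac{1911}{16}\right)^{2} = \frac{3651921}{256}$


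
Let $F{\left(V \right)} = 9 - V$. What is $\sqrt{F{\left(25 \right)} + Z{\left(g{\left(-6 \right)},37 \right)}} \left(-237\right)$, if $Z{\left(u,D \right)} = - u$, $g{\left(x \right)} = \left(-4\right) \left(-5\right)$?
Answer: $- 1422 i \approx - 1422.0 i$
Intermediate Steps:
$g{\left(x \right)} = 20$
$\sqrt{F{\left(25 \right)} + Z{\left(g{\left(-6 \right)},37 \right)}} \left(-237\right) = \sqrt{\left(9 - 25\right) - 20} \left(-237\right) = \sqrt{-16 - 20} \left(-237\right) = \sqrt{-36} \left(-237\right) = 6 i \left(-237\right) = - 1422 i$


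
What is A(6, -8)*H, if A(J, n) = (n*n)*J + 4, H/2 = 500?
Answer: 388000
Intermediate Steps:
H = 1000 (H = 2*500 = 1000)
A(J, n) = 4 + J*n² (A(J, n) = n²*J + 4 = J*n² + 4 = 4 + J*n²)
A(6, -8)*H = (4 + 6*(-8)²)*1000 = (4 + 6*64)*1000 = (4 + 384)*1000 = 388*1000 = 388000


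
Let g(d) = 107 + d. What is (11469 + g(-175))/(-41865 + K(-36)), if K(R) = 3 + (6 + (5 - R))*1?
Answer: -11401/41815 ≈ -0.27265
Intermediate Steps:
K(R) = 14 - R (K(R) = 3 + (11 - R)*1 = 3 + (11 - R) = 14 - R)
(11469 + g(-175))/(-41865 + K(-36)) = (11469 + (107 - 175))/(-41865 + (14 - 1*(-36))) = (11469 - 68)/(-41865 + (14 + 36)) = 11401/(-41865 + 50) = 11401/(-41815) = 11401*(-1/41815) = -11401/41815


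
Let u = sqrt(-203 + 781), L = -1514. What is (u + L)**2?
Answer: 2292774 - 51476*sqrt(2) ≈ 2.2200e+6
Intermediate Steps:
u = 17*sqrt(2) (u = sqrt(578) = 17*sqrt(2) ≈ 24.042)
(u + L)**2 = (17*sqrt(2) - 1514)**2 = (-1514 + 17*sqrt(2))**2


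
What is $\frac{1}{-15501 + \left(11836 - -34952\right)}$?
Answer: $\frac{1}{31287} \approx 3.1962 \cdot 10^{-5}$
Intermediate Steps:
$\frac{1}{-15501 + \left(11836 - -34952\right)} = \frac{1}{-15501 + \left(11836 + 34952\right)} = \frac{1}{-15501 + 46788} = \frac{1}{31287}$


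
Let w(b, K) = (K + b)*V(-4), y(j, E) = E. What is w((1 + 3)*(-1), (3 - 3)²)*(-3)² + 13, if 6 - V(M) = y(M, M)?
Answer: -347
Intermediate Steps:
V(M) = 6 - M
w(b, K) = 10*K + 10*b (w(b, K) = (K + b)*(6 - 1*(-4)) = (K + b)*(6 + 4) = (K + b)*10 = 10*K + 10*b)
w((1 + 3)*(-1), (3 - 3)²)*(-3)² + 13 = (10*(3 - 3)² + 10*((1 + 3)*(-1)))*(-3)² + 13 = (10*0² + 10*(4*(-1)))*9 + 13 = (10*0 + 10*(-4))*9 + 13 = (0 - 40)*9 + 13 = -40*9 + 13 = -360 + 13 = -347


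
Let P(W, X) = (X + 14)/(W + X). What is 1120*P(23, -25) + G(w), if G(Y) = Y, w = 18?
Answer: 6178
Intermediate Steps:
P(W, X) = (14 + X)/(W + X)
1120*P(23, -25) + G(w) = 1120*((14 - 25)/(23 - 25)) + 18 = 1120*(-11/(-2)) + 18 = 1120*(-1/2*(-11)) + 18 = 1120*(11/2) + 18 = 6160 + 18 = 6178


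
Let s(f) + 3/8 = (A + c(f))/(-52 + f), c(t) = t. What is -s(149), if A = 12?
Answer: -997/776 ≈ -1.2848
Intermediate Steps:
s(f) = -3/8 + (12 + f)/(-52 + f)
-s(149) = -(252 + 5*149)/(8*(-52 + 149)) = -(252 + 745)/(8*97) = -997/(8*97) = -1*997/776 = -997/776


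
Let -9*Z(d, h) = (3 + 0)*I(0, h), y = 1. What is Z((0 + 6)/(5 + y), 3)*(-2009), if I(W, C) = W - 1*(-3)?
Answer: 2009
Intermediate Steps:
I(W, C) = 3 + W (I(W, C) = W + 3 = 3 + W)
Z(d, h) = -1 (Z(d, h) = -(3 + 0)*(3 + 0)/9 = -3/3 = -⅑*9 = -1)
Z((0 + 6)/(5 + y), 3)*(-2009) = -1*(-2009) = 2009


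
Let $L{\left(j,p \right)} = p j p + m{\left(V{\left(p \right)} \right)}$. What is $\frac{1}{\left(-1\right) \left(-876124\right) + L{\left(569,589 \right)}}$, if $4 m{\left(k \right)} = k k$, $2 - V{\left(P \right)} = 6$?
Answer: $\frac{1}{198274177} \approx 5.0435 \cdot 10^{-9}$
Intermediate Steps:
$V{\left(P \right)} = -4$ ($V{\left(P \right)} = 2 - 6 = -4$)
$m{\left(k \right)} = \frac{k^{2}}{4}$ ($m{\left(k \right)} = \frac{k k}{4} = \frac{k^{2}}{4}$)
$L{\left(j,p \right)} = 4 + j p^{2}$ ($L{\left(j,p \right)} = p j p + \frac{\left(-4\right)^{2}}{4} = j p p + \frac{1}{4} \cdot 16 = j p^{2} + 4 = 4 + j p^{2}$)
$\frac{1}{\left(-1\right) \left(-876124\right) + L{\left(569,589 \right)}} = \frac{1}{\left(-1\right) \left(-876124\right) + \left(4 + 569 \cdot 589^{2}\right)} = \frac{1}{876124 + \left(4 + 569 \cdot 346921\right)} = \frac{1}{876124 + \left(4 + 197398049\right)} = \frac{1}{876124 + 197398053} = \frac{1}{198274177}$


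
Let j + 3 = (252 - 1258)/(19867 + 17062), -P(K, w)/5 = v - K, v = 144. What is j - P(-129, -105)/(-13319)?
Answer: -1539379052/491857351 ≈ -3.1297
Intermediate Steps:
P(K, w) = -720 + 5*K (P(K, w) = -5*(144 - K) = -720 + 5*K)
j = -111793/36929 (j = -3 + (252 - 1258)/(19867 + 17062) = -3 - 1006/36929 = -111793/36929 ≈ -3.0272)
j - P(-129, -105)/(-13319) = -111793/36929 - (-720 + 5*(-129))/(-13319) = -111793/36929 - (-720 - 645)*(-1)/13319 = -111793/36929 - (-1365)*(-1)/13319 = -111793/36929 - 1*1365/13319 = -111793/36929 - 1365/13319 = -1539379052/491857351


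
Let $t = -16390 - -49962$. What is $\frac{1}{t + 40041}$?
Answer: $\frac{1}{73613} \approx 1.3585 \cdot 10^{-5}$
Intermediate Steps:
$t = 33572$ ($t = -16390 + 49962 = 33572$)
$\frac{1}{t + 40041} = \frac{1}{33572 + 40041} = \frac{1}{73613}$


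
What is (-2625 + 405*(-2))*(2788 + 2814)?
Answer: -19242870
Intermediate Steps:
(-2625 + 405*(-2))*(2788 + 2814) = (-2625 - 810)*5602 = -3435*5602 = -19242870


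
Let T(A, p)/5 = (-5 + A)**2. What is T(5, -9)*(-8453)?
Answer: 0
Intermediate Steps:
T(A, p) = 5*(-5 + A)**2
T(5, -9)*(-8453) = (5*(-5 + 5)**2)*(-8453) = (5*0**2)*(-8453) = (5*0)*(-8453) = 0*(-8453) = 0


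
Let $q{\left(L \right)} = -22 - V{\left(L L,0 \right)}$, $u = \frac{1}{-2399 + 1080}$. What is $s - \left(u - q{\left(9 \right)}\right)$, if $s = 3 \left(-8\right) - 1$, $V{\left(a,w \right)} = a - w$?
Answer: $- \frac{168831}{1319} \approx -128.0$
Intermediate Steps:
$u = - \frac{1}{1319}$ ($u = \frac{1}{-1319} = - \frac{1}{1319} \approx -0.00075815$)
$q{\left(L \right)} = -22 - L^{2}$ ($q{\left(L \right)} = -22 - \left(L L - 0\right) = -22 - \left(L^{2} + 0\right) = -22 - L^{2}$)
$s = -25$ ($s = -24 - 1 = -25$)
$s - \left(u - q{\left(9 \right)}\right) = -25 - \frac{135856}{1319} = - \frac{168831}{1319}$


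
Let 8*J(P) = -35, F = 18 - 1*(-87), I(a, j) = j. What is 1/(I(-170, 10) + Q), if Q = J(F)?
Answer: 8/45 ≈ 0.17778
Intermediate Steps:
F = 105 (F = 18 + 87 = 105)
J(P) = -35/8 (J(P) = (⅛)*(-35) = -35/8)
Q = -35/8 ≈ -4.3750
1/(I(-170, 10) + Q) = 1/(10 - 35/8) = 1/(45/8) = 8/45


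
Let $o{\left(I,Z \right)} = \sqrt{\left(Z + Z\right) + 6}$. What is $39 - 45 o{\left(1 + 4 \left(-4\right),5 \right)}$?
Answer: $-141$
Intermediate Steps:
$o{\left(I,Z \right)} = \sqrt{6 + 2 Z}$ ($o{\left(I,Z \right)} = \sqrt{2 Z + 6} = \sqrt{6 + 2 Z}$)
$39 - 45 o{\left(1 + 4 \left(-4\right),5 \right)} = 39 - 45 \sqrt{6 + 2 \cdot 5} = 39 - 45 \sqrt{6 + 10} = 39 - 45 \sqrt{16} = 39 - 180 = -141$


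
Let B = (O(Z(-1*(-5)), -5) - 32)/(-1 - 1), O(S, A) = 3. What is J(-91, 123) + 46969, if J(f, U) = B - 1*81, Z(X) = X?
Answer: 93805/2 ≈ 46903.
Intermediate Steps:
B = 29/2 (B = (3 - 32)/(-1 - 1) = -29/(-2) = -29*(-½) = 29/2 ≈ 14.500)
J(f, U) = -133/2 (J(f, U) = 29/2 - 1*81 = 29/2 - 81 = -133/2)
J(-91, 123) + 46969 = -133/2 + 46969 = 93805/2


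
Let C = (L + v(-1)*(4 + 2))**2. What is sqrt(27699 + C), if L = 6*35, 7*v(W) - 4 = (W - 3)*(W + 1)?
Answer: sqrt(3589287)/7 ≈ 270.65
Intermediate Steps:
v(W) = 4/7 + (1 + W)*(-3 + W)/7 (v(W) = 4/7 + ((W - 3)*(W + 1))/7 = 4/7 + ((-3 + W)*(1 + W))/7 = 4/7 + ((1 + W)*(-3 + W))/7 = 4/7 + (1 + W)*(-3 + W)/7)
L = 210
C = 2232036/49 (C = (210 + (1/7 - 2/7*(-1) + (1/7)*(-1)**2)*(4 + 2))**2 = (210 + (1/7 + 2/7 + (1/7)*1)*6)**2 = (210 + (1/7 + 2/7 + 1/7)*6)**2 = (210 + (4/7)*6)**2 = (210 + 24/7)**2 = (1494/7)**2 = 2232036/49 ≈ 45552.)
sqrt(27699 + C) = sqrt(27699 + 2232036/49) = sqrt(3589287/49) = sqrt(3589287)/7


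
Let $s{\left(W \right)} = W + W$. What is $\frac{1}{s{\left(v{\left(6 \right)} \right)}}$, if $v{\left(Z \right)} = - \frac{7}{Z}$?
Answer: $- \frac{3}{7} \approx -0.42857$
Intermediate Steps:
$s{\left(W \right)} = 2 W$
$\frac{1}{s{\left(v{\left(6 \right)} \right)}} = \frac{1}{2 \left(- \frac{7}{6}\right)} = \frac{1}{- \frac{7}{3}} = - \frac{3}{7}$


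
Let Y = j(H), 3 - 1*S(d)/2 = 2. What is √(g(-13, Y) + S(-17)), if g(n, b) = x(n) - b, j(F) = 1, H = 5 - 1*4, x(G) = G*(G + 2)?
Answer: 12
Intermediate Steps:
x(G) = G*(2 + G)
H = 1 (H = 5 - 4 = 1)
S(d) = 2 (S(d) = 6 - 2*2 = 6 - 4 = 2)
Y = 1
g(n, b) = -b + n*(2 + n) (g(n, b) = n*(2 + n) - b = -b + n*(2 + n))
√(g(-13, Y) + S(-17)) = √((-1*1 - 13*(2 - 13)) + 2) = √((-1 - 13*(-11)) + 2) = √((-1 + 143) + 2) = √(142 + 2) = √144 = 12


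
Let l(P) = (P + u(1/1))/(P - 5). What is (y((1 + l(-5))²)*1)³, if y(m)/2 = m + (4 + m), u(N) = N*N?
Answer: 62099136/15625 ≈ 3974.3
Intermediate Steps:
u(N) = N²
l(P) = (1 + P)/(-5 + P) (l(P) = (P + (1/1)²)/(P - 5) = (P + 1²)/(-5 + P) = (P + 1)/(-5 + P) = (1 + P)/(-5 + P))
y(m) = 8 + 4*m (y(m) = 2*(m + (4 + m)) = 2*(4 + 2*m) = 8 + 4*m)
(y((1 + l(-5))²)*1)³ = ((8 + 4*(1 + (1 - 5)/(-5 - 5))²)*1)³ = ((8 + 4*(1 - 4/(-10))²)*1)³ = ((8 + 4*(1 - ⅒*(-4))²)*1)³ = ((8 + 4*(1 + ⅖)²)*1)³ = ((8 + 4*(7/5)²)*1)³ = ((8 + 4*(49/25))*1)³ = ((8 + 196/25)*1)³ = ((396/25)*1)³ = (396/25)³ = 62099136/15625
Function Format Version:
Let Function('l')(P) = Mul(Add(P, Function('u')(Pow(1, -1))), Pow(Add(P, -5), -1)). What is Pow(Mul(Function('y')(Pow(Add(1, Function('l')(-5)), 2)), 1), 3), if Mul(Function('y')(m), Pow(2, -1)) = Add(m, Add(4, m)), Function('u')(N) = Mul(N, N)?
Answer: Rational(62099136, 15625) ≈ 3974.3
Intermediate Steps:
Function('u')(N) = Pow(N, 2)
Function('l')(P) = Mul(Pow(Add(-5, P), -1), Add(1, P)) (Function('l')(P) = Mul(Add(P, Pow(Pow(1, -1), 2)), Pow(Add(P, -5), -1)) = Mul(Add(P, Pow(1, 2)), Pow(Add(-5, P), -1)) = Mul(Add(P, 1), Pow(Add(-5, P), -1)) = Mul(Add(1, P), Pow(Add(-5, P), -1)) = Mul(Pow(Add(-5, P), -1), Add(1, P)))
Function('y')(m) = Add(8, Mul(4, m)) (Function('y')(m) = Mul(2, Add(m, Add(4, m))) = Mul(2, Add(4, Mul(2, m))) = Add(8, Mul(4, m)))
Pow(Mul(Function('y')(Pow(Add(1, Function('l')(-5)), 2)), 1), 3) = Pow(Mul(Add(8, Mul(4, Pow(Add(1, Mul(Pow(Add(-5, -5), -1), Add(1, -5))), 2))), 1), 3) = Pow(Mul(Add(8, Mul(4, Pow(Add(1, Mul(Pow(-10, -1), -4)), 2))), 1), 3) = Pow(Mul(Add(8, Mul(4, Pow(Add(1, Mul(Rational(-1, 10), -4)), 2))), 1), 3) = Pow(Mul(Add(8, Mul(4, Pow(Add(1, Rational(2, 5)), 2))), 1), 3) = Pow(Mul(Add(8, Mul(4, Pow(Rational(7, 5), 2))), 1), 3) = Pow(Mul(Add(8, Mul(4, Rational(49, 25))), 1), 3) = Pow(Mul(Add(8, Rational(196, 25)), 1), 3) = Pow(Mul(Rational(396, 25), 1), 3) = Pow(Rational(396, 25), 3) = Rational(62099136, 15625)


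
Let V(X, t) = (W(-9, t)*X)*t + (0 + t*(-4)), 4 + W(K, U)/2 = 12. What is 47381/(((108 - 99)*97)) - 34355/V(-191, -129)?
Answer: 414959645/7657956 ≈ 54.187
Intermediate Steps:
W(K, U) = 16 (W(K, U) = -8 + 2*12 = -8 + 24 = 16)
V(X, t) = -4*t + 16*X*t (V(X, t) = (16*X)*t + (0 + t*(-4)) = 16*X*t + (0 - 4*t) = 16*X*t - 4*t = -4*t + 16*X*t)
47381/(((108 - 99)*97)) - 34355/V(-191, -129) = 47381/(((108 - 99)*97)) - 34355*(-1/(516*(-1 + 4*(-191)))) = 47381/((9*97)) - 34355*(-1/(516*(-1 - 764))) = 47381/873 - 34355/(4*(-129)*(-765)) = 47381*(1/873) - 34355/394740 = 47381/873 - 34355*1/394740 = 47381/873 - 6871/78948 = 414959645/7657956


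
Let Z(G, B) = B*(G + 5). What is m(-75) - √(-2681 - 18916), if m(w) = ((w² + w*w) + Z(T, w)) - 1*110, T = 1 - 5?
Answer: 11065 - I*√21597 ≈ 11065.0 - 146.96*I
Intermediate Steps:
T = -4
Z(G, B) = B*(5 + G)
m(w) = -110 + w + 2*w² (m(w) = ((w² + w*w) + w*(5 - 4)) - 1*110 = ((w² + w²) + w*1) - 110 = (2*w² + w) - 110 = (w + 2*w²) - 110 = -110 + w + 2*w²)
m(-75) - √(-2681 - 18916) = (-110 - 75 + 2*(-75)²) - √(-2681 - 18916) = (-110 - 75 + 2*5625) - √(-21597) = (-110 - 75 + 11250) - I*√21597 = 11065 - I*√21597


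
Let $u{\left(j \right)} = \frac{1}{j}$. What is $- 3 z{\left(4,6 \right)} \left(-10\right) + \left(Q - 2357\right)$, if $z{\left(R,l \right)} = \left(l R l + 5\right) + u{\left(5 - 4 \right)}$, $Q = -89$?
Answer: $2054$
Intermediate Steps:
$z{\left(R,l \right)} = 6 + R l^{2}$ ($z{\left(R,l \right)} = \left(l R l + 5\right) + \frac{1}{5 - 4} = \left(R l l + 5\right) + \frac{1}{5 - 4} = \left(R l^{2} + 5\right) + 1^{-1} = \left(5 + R l^{2}\right) + 1 = 6 + R l^{2}$)
$- 3 z{\left(4,6 \right)} \left(-10\right) + \left(Q - 2357\right) = - 3 \left(6 + 4 \cdot 6^{2}\right) \left(-10\right) - 2446 = - 3 \left(6 + 4 \cdot 36\right) \left(-10\right) - 2446 = - 3 \left(6 + 144\right) \left(-10\right) - 2446 = \left(-3\right) 150 \left(-10\right) - 2446 = \left(-450\right) \left(-10\right) - 2446 = 4500 - 2446 = 2054$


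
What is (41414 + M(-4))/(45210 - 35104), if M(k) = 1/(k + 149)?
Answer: 6005031/1465370 ≈ 4.0980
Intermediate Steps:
M(k) = 1/(149 + k)
(41414 + M(-4))/(45210 - 35104) = (41414 + 1/(149 - 4))/(45210 - 35104) = (41414 + 1/145)/10106 = (41414 + 1/145)*(1/10106) = (6005031/145)*(1/10106) = 6005031/1465370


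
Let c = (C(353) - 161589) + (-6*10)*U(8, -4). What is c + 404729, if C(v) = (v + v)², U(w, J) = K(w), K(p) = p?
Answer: 741096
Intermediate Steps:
U(w, J) = w
C(v) = 4*v² (C(v) = (2*v)² = 4*v²)
c = 336367 (c = (4*353² - 161589) - 6*10*8 = (4*124609 - 161589) - 60*8 = (498436 - 161589) - 480 = 336847 - 480 = 336367)
c + 404729 = 336367 + 404729 = 741096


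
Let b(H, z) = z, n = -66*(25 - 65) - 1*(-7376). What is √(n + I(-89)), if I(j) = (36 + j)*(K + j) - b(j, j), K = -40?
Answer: √16942 ≈ 130.16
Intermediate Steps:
n = 10016 (n = -66*(-40) + 7376 = 2640 + 7376 = 10016)
I(j) = -j + (-40 + j)*(36 + j) (I(j) = (36 + j)*(-40 + j) - j = (-40 + j)*(36 + j) - j = -j + (-40 + j)*(36 + j))
√(n + I(-89)) = √(10016 + (-1440 + (-89)² - 5*(-89))) = √(10016 + (-1440 + 7921 + 445)) = √(10016 + 6926) = √16942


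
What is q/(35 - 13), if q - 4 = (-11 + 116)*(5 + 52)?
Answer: 5989/22 ≈ 272.23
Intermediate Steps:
q = 5989 (q = 4 + (-11 + 116)*(5 + 52) = 4 + 105*57 = 4 + 5985 = 5989)
q/(35 - 13) = 5989/(35 - 13) = 5989/22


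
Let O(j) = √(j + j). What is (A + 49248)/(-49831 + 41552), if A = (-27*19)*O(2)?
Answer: -48222/8279 ≈ -5.8246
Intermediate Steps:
O(j) = √2*√j (O(j) = √(2*j) = √2*√j)
A = -1026 (A = (-27*19)*(√2*√2) = -513*2 = -1026)
(A + 49248)/(-49831 + 41552) = (-1026 + 49248)/(-49831 + 41552) = 48222/(-8279) = 48222*(-1/8279) = -48222/8279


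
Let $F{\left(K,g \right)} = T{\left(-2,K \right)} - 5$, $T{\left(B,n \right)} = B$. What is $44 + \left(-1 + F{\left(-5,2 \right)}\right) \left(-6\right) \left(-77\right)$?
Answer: $-3652$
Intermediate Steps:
$F{\left(K,g \right)} = -7$ ($F{\left(K,g \right)} = -2 - 5 = -7$)
$44 + \left(-1 + F{\left(-5,2 \right)}\right) \left(-6\right) \left(-77\right) = 44 + \left(-1 - 7\right) \left(-6\right) \left(-77\right) = 44 + \left(-8\right) \left(-6\right) \left(-77\right) = 44 + 48 \left(-77\right) = 44 - 3696 = -3652$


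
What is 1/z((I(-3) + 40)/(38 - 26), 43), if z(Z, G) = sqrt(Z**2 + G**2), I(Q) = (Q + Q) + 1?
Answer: 12*sqrt(267481)/267481 ≈ 0.023203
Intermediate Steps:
I(Q) = 1 + 2*Q (I(Q) = 2*Q + 1 = 1 + 2*Q)
z(Z, G) = sqrt(G**2 + Z**2)
1/z((I(-3) + 40)/(38 - 26), 43) = 1/(sqrt(43**2 + (((1 + 2*(-3)) + 40)/(38 - 26))**2)) = 1/(sqrt(1849 + (((1 - 6) + 40)/12)**2)) = 1/(sqrt(1849 + ((-5 + 40)*(1/12))**2)) = 1/(sqrt(1849 + (35*(1/12))**2)) = 1/(sqrt(1849 + (35/12)**2)) = 1/(sqrt(1849 + 1225/144)) = 1/(sqrt(267481/144)) = 1/(sqrt(267481)/12) = 12*sqrt(267481)/267481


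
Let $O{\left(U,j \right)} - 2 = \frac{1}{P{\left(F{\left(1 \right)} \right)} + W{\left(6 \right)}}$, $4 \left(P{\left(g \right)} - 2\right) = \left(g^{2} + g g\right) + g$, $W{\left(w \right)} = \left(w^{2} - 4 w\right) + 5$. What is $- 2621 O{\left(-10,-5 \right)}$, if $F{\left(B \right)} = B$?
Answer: $- \frac{424602}{79} \approx -5374.7$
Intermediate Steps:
$W{\left(w \right)} = 5 + w^{2} - 4 w$
$P{\left(g \right)} = 2 + \frac{g^{2}}{2} + \frac{g}{4}$ ($P{\left(g \right)} = 2 + \frac{\left(g^{2} + g g\right) + g}{4} = 2 + \frac{\left(g^{2} + g^{2}\right) + g}{4} = 2 + \frac{2 g^{2} + g}{4} = 2 + \frac{g + 2 g^{2}}{4} = 2 + \left(\frac{g^{2}}{2} + \frac{g}{4}\right) = 2 + \frac{g^{2}}{2} + \frac{g}{4}$)
$O{\left(U,j \right)} = \frac{162}{79}$ ($O{\left(U,j \right)} = 2 + \frac{1}{\left(2 + \frac{1^{2}}{2} + \frac{1}{4} \cdot 1\right) + \left(5 + 6^{2} - 24\right)} = 2 + \frac{1}{\left(2 + \frac{1}{2} \cdot 1 + \frac{1}{4}\right) + \left(5 + 36 - 24\right)} = 2 + \frac{1}{\left(2 + \frac{1}{2} + \frac{1}{4}\right) + 17} = 2 + \frac{1}{\frac{11}{4} + 17} = 2 + \frac{1}{\frac{79}{4}} = 2 + \frac{4}{79} = \frac{162}{79}$)
$- 2621 O{\left(-10,-5 \right)} = \left(-2621\right) \frac{162}{79} = - \frac{424602}{79}$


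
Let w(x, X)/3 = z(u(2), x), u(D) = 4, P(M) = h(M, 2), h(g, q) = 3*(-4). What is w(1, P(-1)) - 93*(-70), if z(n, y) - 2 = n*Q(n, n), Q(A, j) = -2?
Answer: 6492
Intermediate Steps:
h(g, q) = -12
P(M) = -12
z(n, y) = 2 - 2*n (z(n, y) = 2 + n*(-2) = 2 - 2*n)
w(x, X) = -18 (w(x, X) = 3*(2 - 2*4) = 3*(2 - 8) = 3*(-6) = -18)
w(1, P(-1)) - 93*(-70) = -18 - 93*(-70) = -18 + 6510 = 6492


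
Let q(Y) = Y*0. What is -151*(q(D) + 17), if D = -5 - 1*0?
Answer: -2567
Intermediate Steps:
D = -5 (D = -5 + 0 = -5)
q(Y) = 0
-151*(q(D) + 17) = -151*(0 + 17) = -151*17 = -2567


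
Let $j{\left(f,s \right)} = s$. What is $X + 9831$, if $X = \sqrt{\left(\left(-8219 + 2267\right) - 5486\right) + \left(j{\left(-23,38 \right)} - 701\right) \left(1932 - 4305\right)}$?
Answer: $9831 + \sqrt{1561861} \approx 11081.0$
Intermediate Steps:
$X = \sqrt{1561861}$ ($X = \sqrt{\left(\left(-8219 + 2267\right) - 5486\right) + \left(38 - 701\right) \left(1932 - 4305\right)} = \sqrt{\left(-5952 - 5486\right) - -1573299} = \sqrt{-11438 + 1573299} = \sqrt{1561861} \approx 1249.7$)
$X + 9831 = \sqrt{1561861} + 9831 = 9831 + \sqrt{1561861}$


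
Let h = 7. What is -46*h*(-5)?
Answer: 1610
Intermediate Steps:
-46*h*(-5) = -46*7*(-5) = -322*(-5) = 1610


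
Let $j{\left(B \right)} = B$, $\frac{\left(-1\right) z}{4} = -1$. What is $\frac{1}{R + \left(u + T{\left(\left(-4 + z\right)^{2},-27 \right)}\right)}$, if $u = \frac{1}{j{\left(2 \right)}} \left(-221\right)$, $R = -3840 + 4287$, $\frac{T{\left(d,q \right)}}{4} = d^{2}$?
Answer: $\frac{2}{673} \approx 0.0029718$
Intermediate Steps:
$z = 4$ ($z = \left(-4\right) \left(-1\right) = 4$)
$T{\left(d,q \right)} = 4 d^{2}$
$R = 447$
$u = - \frac{221}{2}$ ($u = \frac{1}{2} \left(-221\right) = - \frac{221}{2} \approx -110.5$)
$\frac{1}{R + \left(u + T{\left(\left(-4 + z\right)^{2},-27 \right)}\right)} = \frac{1}{447 - \left(\frac{221}{2} - 4 \left(\left(-4 + 4\right)^{2}\right)^{2}\right)} = \frac{1}{447 - \left(\frac{221}{2} - 4 \left(0^{2}\right)^{2}\right)} = \frac{1}{447 - \left(\frac{221}{2} - 4 \cdot 0^{2}\right)} = \frac{1}{447 + \left(- \frac{221}{2} + 4 \cdot 0\right)} = \frac{1}{447 + \left(- \frac{221}{2} + 0\right)} = \frac{1}{447 - \frac{221}{2}} = \frac{1}{\frac{673}{2}} = \frac{2}{673}$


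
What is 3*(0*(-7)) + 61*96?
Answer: 5856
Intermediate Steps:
3*(0*(-7)) + 61*96 = 3*0 + 5856 = 0 + 5856 = 5856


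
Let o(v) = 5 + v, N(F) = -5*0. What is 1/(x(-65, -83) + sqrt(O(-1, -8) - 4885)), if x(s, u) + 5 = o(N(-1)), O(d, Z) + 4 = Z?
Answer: -I*sqrt(4897)/4897 ≈ -0.01429*I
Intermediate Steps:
O(d, Z) = -4 + Z
N(F) = 0
x(s, u) = 0 (x(s, u) = -5 + (5 + 0) = -5 + 5 = 0)
1/(x(-65, -83) + sqrt(O(-1, -8) - 4885)) = 1/(0 + sqrt((-4 - 8) - 4885)) = 1/(0 + sqrt(-12 - 4885)) = 1/(0 + sqrt(-4897)) = 1/(0 + I*sqrt(4897)) = 1/(I*sqrt(4897)) = -I*sqrt(4897)/4897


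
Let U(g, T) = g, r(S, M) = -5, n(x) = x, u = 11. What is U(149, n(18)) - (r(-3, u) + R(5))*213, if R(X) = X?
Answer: 149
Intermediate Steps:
U(149, n(18)) - (r(-3, u) + R(5))*213 = 149 - (-5 + 5)*213 = 149 - 0*213 = 149 - 1*0 = 149 + 0 = 149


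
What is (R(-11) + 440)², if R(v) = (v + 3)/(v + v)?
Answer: 23464336/121 ≈ 1.9392e+5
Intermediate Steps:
R(v) = (3 + v)/(2*v) (R(v) = (3 + v)/((2*v)) = (3 + v)*(1/(2*v)) = (3 + v)/(2*v))
(R(-11) + 440)² = ((½)*(3 - 11)/(-11) + 440)² = ((½)*(-1/11)*(-8) + 440)² = (4/11 + 440)² = (4844/11)² = 23464336/121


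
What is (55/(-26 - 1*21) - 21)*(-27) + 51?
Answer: 30531/47 ≈ 649.60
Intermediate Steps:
(55/(-26 - 1*21) - 21)*(-27) + 51 = (55/(-26 - 21) - 21)*(-27) + 51 = (55/(-47) - 21)*(-27) + 51 = (55*(-1/47) - 21)*(-27) + 51 = (-55/47 - 21)*(-27) + 51 = -1042/47*(-27) + 51 = 28134/47 + 51 = 30531/47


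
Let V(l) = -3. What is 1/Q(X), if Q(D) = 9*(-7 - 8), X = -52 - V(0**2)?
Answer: -1/135 ≈ -0.0074074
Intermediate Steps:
X = -49 (X = -52 - 1*(-3) = -52 + 3 = -49)
Q(D) = -135 (Q(D) = 9*(-15) = -135)
1/Q(X) = 1/(-135) = -1/135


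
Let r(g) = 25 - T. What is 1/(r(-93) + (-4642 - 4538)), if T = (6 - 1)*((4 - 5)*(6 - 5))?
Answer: -1/9150 ≈ -0.00010929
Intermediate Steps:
T = -5 (T = 5*(-1*1) = 5*(-1) = -5)
r(g) = 30 (r(g) = 25 - 1*(-5) = 25 + 5 = 30)
1/(r(-93) + (-4642 - 4538)) = 1/(30 + (-4642 - 4538)) = 1/(30 - 9180) = 1/(-9150) = -1/9150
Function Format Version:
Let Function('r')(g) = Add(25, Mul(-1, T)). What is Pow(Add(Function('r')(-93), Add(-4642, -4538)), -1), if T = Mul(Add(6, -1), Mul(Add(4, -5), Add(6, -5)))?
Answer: Rational(-1, 9150) ≈ -0.00010929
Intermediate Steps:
T = -5 (T = Mul(5, Mul(-1, 1)) = Mul(5, -1) = -5)
Function('r')(g) = 30 (Function('r')(g) = Add(25, Mul(-1, -5)) = Add(25, 5) = 30)
Pow(Add(Function('r')(-93), Add(-4642, -4538)), -1) = Pow(Add(30, Add(-4642, -4538)), -1) = Pow(Add(30, -9180), -1) = Pow(-9150, -1) = Rational(-1, 9150)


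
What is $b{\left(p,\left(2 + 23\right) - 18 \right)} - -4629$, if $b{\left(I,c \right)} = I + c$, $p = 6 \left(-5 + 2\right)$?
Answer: $4618$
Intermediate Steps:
$p = -18$ ($p = 6 \left(-3\right) = -18$)
$b{\left(p,\left(2 + 23\right) - 18 \right)} - -4629 = \left(-18 + \left(\left(2 + 23\right) - 18\right)\right) - -4629 = \left(-18 + \left(25 - 18\right)\right) + 4629 = \left(-18 + 7\right) + 4629 = -11 + 4629 = 4618$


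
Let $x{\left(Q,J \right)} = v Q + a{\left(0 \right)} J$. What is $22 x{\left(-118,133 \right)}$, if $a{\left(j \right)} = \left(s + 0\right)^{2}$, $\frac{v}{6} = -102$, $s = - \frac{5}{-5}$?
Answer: $1591678$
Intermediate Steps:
$s = 1$ ($s = \left(-5\right) \left(- \frac{1}{5}\right) = 1$)
$v = -612$ ($v = 6 \left(-102\right) = -612$)
$a{\left(j \right)} = 1$ ($a{\left(j \right)} = \left(1 + 0\right)^{2} = 1^{2} = 1$)
$x{\left(Q,J \right)} = J - 612 Q$ ($x{\left(Q,J \right)} = - 612 Q + 1 J = - 612 Q + J = J - 612 Q$)
$22 x{\left(-118,133 \right)} = 22 \left(133 - -72216\right) = 22 \left(133 + 72216\right) = 22 \cdot 72349 = 1591678$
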